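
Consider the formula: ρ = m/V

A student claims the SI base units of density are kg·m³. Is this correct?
Units of each symbol in ρ = m/V:
  m (mass): kg
  V (volume): m³  → in the denominator, contributes 1/m³

Multiplying the contributions: [kg] · [1/m³]
Adding exponents of each base unit: kg: 1, m: -3
SI base units of density: kg/m³

The claimed units kg·m³ (exponents kg: 1, m: 3) do not match the derived units kg/m³ (exponents kg: 1, m: -3), so the claim is incorrect.

Answer: No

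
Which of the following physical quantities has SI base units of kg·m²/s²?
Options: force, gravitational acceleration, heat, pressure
Checking the SI base units of each option:
  force (F = ma): kg·m/s²  ✗
  gravitational acceleration (g = GM/r²): m/s²  ✗
  heat (Q = mcΔT): kg·m²/s²  ✓ matches
  pressure (P = F/A): kg/(m·s²)  ✗

Only heat has units kg·m²/s².

Answer: heat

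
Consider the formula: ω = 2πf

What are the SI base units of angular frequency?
Units of each symbol in ω = 2πf:
  f (frequency): 1/s
  The factor 2π is dimensionless.

Multiplying the contributions: [1/s]
Adding exponents of each base unit: s: -1
SI base units of angular frequency: 1/s

Answer: 1/s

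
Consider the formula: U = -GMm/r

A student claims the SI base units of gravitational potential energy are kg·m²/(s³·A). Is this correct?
Units of each symbol in U = -GMm/r:
  G (gravitational constant): m³/(kg·s²)
  M (mass): kg
  m (mass): kg
  r (distance): m  → in the denominator, contributes 1/m
  The minus sign does not affect the units.

Multiplying the contributions: [m³/(kg·s²)] · [kg] · [kg] · [1/m]
Adding exponents of each base unit: kg: 1, m: 2, s: -2
SI base units of gravitational potential energy: kg·m²/s²

The claimed units kg·m²/(s³·A) (exponents kg: 1, m: 2, s: -3, A: -1) do not match the derived units kg·m²/s² (exponents kg: 1, m: 2, s: -2), so the claim is incorrect.

Answer: No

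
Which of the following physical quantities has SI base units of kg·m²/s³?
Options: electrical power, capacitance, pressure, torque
Checking the SI base units of each option:
  electrical power (P = IV): kg·m²/s³  ✓ matches
  capacitance (C = Q/V): s⁴·A²/(kg·m²)  ✗
  pressure (P = F/A): kg/(m·s²)  ✗
  torque (τ = Fr): kg·m²/s²  ✗

Only electrical power has units kg·m²/s³.

Answer: electrical power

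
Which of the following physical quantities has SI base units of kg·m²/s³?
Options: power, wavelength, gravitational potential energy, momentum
Checking the SI base units of each option:
  power (P = W/t): kg·m²/s³  ✓ matches
  wavelength (λ = v/f): m  ✗
  gravitational potential energy (U = -GMm/r): kg·m²/s²  ✗
  momentum (p = mv): kg·m/s  ✗

Only power has units kg·m²/s³.

Answer: power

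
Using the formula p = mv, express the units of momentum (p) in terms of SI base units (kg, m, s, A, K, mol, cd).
Units of each symbol in p = mv:
  m (mass): kg
  v (velocity): m/s

Multiplying the contributions: [kg] · [m/s]
Adding exponents of each base unit: kg: 1, m: 1, s: -1
SI base units of momentum: kg·m/s

Answer: kg·m/s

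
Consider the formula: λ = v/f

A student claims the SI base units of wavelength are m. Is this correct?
Units of each symbol in λ = v/f:
  v (wave speed): m/s
  f (frequency): 1/s  → in the denominator, contributes s

Multiplying the contributions: [m/s] · [s]
Adding exponents of each base unit: m: 1
SI base units of wavelength: m

The claimed units m match the derived units, so the claim is correct.

Answer: Yes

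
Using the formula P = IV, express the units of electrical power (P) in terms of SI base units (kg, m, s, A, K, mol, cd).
Units of each symbol in P = IV:
  I (current): A
  V (voltage, in volts): kg·m²/(s³·A)

Multiplying the contributions: [A] · [kg·m²/(s³·A)]
Adding exponents of each base unit: kg: 1, m: 2, s: -3
SI base units of electrical power: kg·m²/s³

Answer: kg·m²/s³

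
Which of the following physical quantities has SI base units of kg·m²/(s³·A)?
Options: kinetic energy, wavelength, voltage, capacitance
Checking the SI base units of each option:
  kinetic energy (E = ½mv²): kg·m²/s²  ✗
  wavelength (λ = v/f): m  ✗
  voltage (V = IR): kg·m²/(s³·A)  ✓ matches
  capacitance (C = Q/V): s⁴·A²/(kg·m²)  ✗

Only voltage has units kg·m²/(s³·A).

Answer: voltage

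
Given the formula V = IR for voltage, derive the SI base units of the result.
Units of each symbol in V = IR:
  I (current): A
  R (resistance, in ohms): kg·m²/(s³·A²)

Multiplying the contributions: [A] · [kg·m²/(s³·A²)]
Adding exponents of each base unit: kg: 1, m: 2, s: -3, A: -1
SI base units of voltage: kg·m²/(s³·A)

Answer: kg·m²/(s³·A)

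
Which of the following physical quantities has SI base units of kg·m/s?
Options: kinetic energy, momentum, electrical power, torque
Checking the SI base units of each option:
  kinetic energy (E = ½mv²): kg·m²/s²  ✗
  momentum (p = mv): kg·m/s  ✓ matches
  electrical power (P = IV): kg·m²/s³  ✗
  torque (τ = Fr): kg·m²/s²  ✗

Only momentum has units kg·m/s.

Answer: momentum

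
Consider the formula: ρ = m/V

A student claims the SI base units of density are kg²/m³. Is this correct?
Units of each symbol in ρ = m/V:
  m (mass): kg
  V (volume): m³  → in the denominator, contributes 1/m³

Multiplying the contributions: [kg] · [1/m³]
Adding exponents of each base unit: kg: 1, m: -3
SI base units of density: kg/m³

The claimed units kg²/m³ (exponents kg: 2, m: -3) do not match the derived units kg/m³ (exponents kg: 1, m: -3), so the claim is incorrect.

Answer: No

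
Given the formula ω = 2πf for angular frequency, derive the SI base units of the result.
Units of each symbol in ω = 2πf:
  f (frequency): 1/s
  The factor 2π is dimensionless.

Multiplying the contributions: [1/s]
Adding exponents of each base unit: s: -1
SI base units of angular frequency: 1/s

Answer: 1/s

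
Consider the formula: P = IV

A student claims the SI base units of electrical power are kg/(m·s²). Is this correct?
Units of each symbol in P = IV:
  I (current): A
  V (voltage, in volts): kg·m²/(s³·A)

Multiplying the contributions: [A] · [kg·m²/(s³·A)]
Adding exponents of each base unit: kg: 1, m: 2, s: -3
SI base units of electrical power: kg·m²/s³

The claimed units kg/(m·s²) (exponents kg: 1, m: -1, s: -2) do not match the derived units kg·m²/s³ (exponents kg: 1, m: 2, s: -3), so the claim is incorrect.

Answer: No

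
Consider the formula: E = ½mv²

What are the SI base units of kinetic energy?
Units of each symbol in E = ½mv²:
  m (mass): kg
  v (speed): m/s  → to the power 2, contributes m²/s²
  The factor ½ is dimensionless.

Multiplying the contributions: [kg] · [m²/s²]
Adding exponents of each base unit: kg: 1, m: 2, s: -2
SI base units of kinetic energy: kg·m²/s²

Answer: kg·m²/s²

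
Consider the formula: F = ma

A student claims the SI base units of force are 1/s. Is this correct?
Units of each symbol in F = ma:
  m (mass): kg
  a (acceleration): m/s²

Multiplying the contributions: [kg] · [m/s²]
Adding exponents of each base unit: kg: 1, m: 1, s: -2
SI base units of force: kg·m/s²

The claimed units 1/s (exponents s: -1) do not match the derived units kg·m/s² (exponents kg: 1, m: 1, s: -2), so the claim is incorrect.

Answer: No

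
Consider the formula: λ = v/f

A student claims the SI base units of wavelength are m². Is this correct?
Units of each symbol in λ = v/f:
  v (wave speed): m/s
  f (frequency): 1/s  → in the denominator, contributes s

Multiplying the contributions: [m/s] · [s]
Adding exponents of each base unit: m: 1
SI base units of wavelength: m

The claimed units m² (exponents m: 2) do not match the derived units m (exponents m: 1), so the claim is incorrect.

Answer: No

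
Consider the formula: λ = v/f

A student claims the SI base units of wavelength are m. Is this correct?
Units of each symbol in λ = v/f:
  v (wave speed): m/s
  f (frequency): 1/s  → in the denominator, contributes s

Multiplying the contributions: [m/s] · [s]
Adding exponents of each base unit: m: 1
SI base units of wavelength: m

The claimed units m match the derived units, so the claim is correct.

Answer: Yes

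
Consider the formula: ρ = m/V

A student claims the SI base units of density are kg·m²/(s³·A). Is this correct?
Units of each symbol in ρ = m/V:
  m (mass): kg
  V (volume): m³  → in the denominator, contributes 1/m³

Multiplying the contributions: [kg] · [1/m³]
Adding exponents of each base unit: kg: 1, m: -3
SI base units of density: kg/m³

The claimed units kg·m²/(s³·A) (exponents kg: 1, m: 2, s: -3, A: -1) do not match the derived units kg/m³ (exponents kg: 1, m: -3), so the claim is incorrect.

Answer: No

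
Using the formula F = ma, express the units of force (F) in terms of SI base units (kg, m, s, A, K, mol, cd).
Units of each symbol in F = ma:
  m (mass): kg
  a (acceleration): m/s²

Multiplying the contributions: [kg] · [m/s²]
Adding exponents of each base unit: kg: 1, m: 1, s: -2
SI base units of force: kg·m/s²

Answer: kg·m/s²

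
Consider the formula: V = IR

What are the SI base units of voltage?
Units of each symbol in V = IR:
  I (current): A
  R (resistance, in ohms): kg·m²/(s³·A²)

Multiplying the contributions: [A] · [kg·m²/(s³·A²)]
Adding exponents of each base unit: kg: 1, m: 2, s: -3, A: -1
SI base units of voltage: kg·m²/(s³·A)

Answer: kg·m²/(s³·A)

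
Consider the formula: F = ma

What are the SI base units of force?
Units of each symbol in F = ma:
  m (mass): kg
  a (acceleration): m/s²

Multiplying the contributions: [kg] · [m/s²]
Adding exponents of each base unit: kg: 1, m: 1, s: -2
SI base units of force: kg·m/s²

Answer: kg·m/s²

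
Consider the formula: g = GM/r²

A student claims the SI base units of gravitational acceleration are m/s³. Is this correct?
Units of each symbol in g = GM/r²:
  G (gravitational constant): m³/(kg·s²)
  M (mass): kg
  r (distance): m  → to the power 2 in the denominator, contributes 1/m²

Multiplying the contributions: [m³/(kg·s²)] · [kg] · [1/m²]
Adding exponents of each base unit: m: 1, s: -2
SI base units of gravitational acceleration: m/s²

The claimed units m/s³ (exponents m: 1, s: -3) do not match the derived units m/s² (exponents m: 1, s: -2), so the claim is incorrect.

Answer: No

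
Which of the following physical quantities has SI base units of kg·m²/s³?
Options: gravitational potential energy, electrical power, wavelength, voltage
Checking the SI base units of each option:
  gravitational potential energy (U = -GMm/r): kg·m²/s²  ✗
  electrical power (P = IV): kg·m²/s³  ✓ matches
  wavelength (λ = v/f): m  ✗
  voltage (V = IR): kg·m²/(s³·A)  ✗

Only electrical power has units kg·m²/s³.

Answer: electrical power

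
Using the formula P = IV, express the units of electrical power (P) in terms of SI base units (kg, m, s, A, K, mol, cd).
Units of each symbol in P = IV:
  I (current): A
  V (voltage, in volts): kg·m²/(s³·A)

Multiplying the contributions: [A] · [kg·m²/(s³·A)]
Adding exponents of each base unit: kg: 1, m: 2, s: -3
SI base units of electrical power: kg·m²/s³

Answer: kg·m²/s³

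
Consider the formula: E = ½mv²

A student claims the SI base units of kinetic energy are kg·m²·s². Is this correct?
Units of each symbol in E = ½mv²:
  m (mass): kg
  v (speed): m/s  → to the power 2, contributes m²/s²
  The factor ½ is dimensionless.

Multiplying the contributions: [kg] · [m²/s²]
Adding exponents of each base unit: kg: 1, m: 2, s: -2
SI base units of kinetic energy: kg·m²/s²

The claimed units kg·m²·s² (exponents kg: 1, m: 2, s: 2) do not match the derived units kg·m²/s² (exponents kg: 1, m: 2, s: -2), so the claim is incorrect.

Answer: No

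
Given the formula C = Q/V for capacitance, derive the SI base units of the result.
Units of each symbol in C = Q/V:
  Q (charge, in coulombs): s·A
  V (voltage, in volts): kg·m²/(s³·A)  → in the denominator, contributes s³·A/(kg·m²)

Multiplying the contributions: [s·A] · [s³·A/(kg·m²)]
Adding exponents of each base unit: kg: -1, m: -2, s: 4, A: 2
SI base units of capacitance: s⁴·A²/(kg·m²)

Answer: s⁴·A²/(kg·m²)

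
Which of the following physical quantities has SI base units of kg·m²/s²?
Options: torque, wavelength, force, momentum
Checking the SI base units of each option:
  torque (τ = Fr): kg·m²/s²  ✓ matches
  wavelength (λ = v/f): m  ✗
  force (F = ma): kg·m/s²  ✗
  momentum (p = mv): kg·m/s  ✗

Only torque has units kg·m²/s².

Answer: torque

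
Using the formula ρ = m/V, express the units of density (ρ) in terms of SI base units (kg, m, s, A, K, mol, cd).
Units of each symbol in ρ = m/V:
  m (mass): kg
  V (volume): m³  → in the denominator, contributes 1/m³

Multiplying the contributions: [kg] · [1/m³]
Adding exponents of each base unit: kg: 1, m: -3
SI base units of density: kg/m³

Answer: kg/m³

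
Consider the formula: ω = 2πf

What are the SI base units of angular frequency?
Units of each symbol in ω = 2πf:
  f (frequency): 1/s
  The factor 2π is dimensionless.

Multiplying the contributions: [1/s]
Adding exponents of each base unit: s: -1
SI base units of angular frequency: 1/s

Answer: 1/s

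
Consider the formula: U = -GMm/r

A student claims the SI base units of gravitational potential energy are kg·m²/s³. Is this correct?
Units of each symbol in U = -GMm/r:
  G (gravitational constant): m³/(kg·s²)
  M (mass): kg
  m (mass): kg
  r (distance): m  → in the denominator, contributes 1/m
  The minus sign does not affect the units.

Multiplying the contributions: [m³/(kg·s²)] · [kg] · [kg] · [1/m]
Adding exponents of each base unit: kg: 1, m: 2, s: -2
SI base units of gravitational potential energy: kg·m²/s²

The claimed units kg·m²/s³ (exponents kg: 1, m: 2, s: -3) do not match the derived units kg·m²/s² (exponents kg: 1, m: 2, s: -2), so the claim is incorrect.

Answer: No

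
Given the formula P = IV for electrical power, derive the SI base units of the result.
Units of each symbol in P = IV:
  I (current): A
  V (voltage, in volts): kg·m²/(s³·A)

Multiplying the contributions: [A] · [kg·m²/(s³·A)]
Adding exponents of each base unit: kg: 1, m: 2, s: -3
SI base units of electrical power: kg·m²/s³

Answer: kg·m²/s³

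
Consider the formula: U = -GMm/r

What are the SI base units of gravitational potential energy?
Units of each symbol in U = -GMm/r:
  G (gravitational constant): m³/(kg·s²)
  M (mass): kg
  m (mass): kg
  r (distance): m  → in the denominator, contributes 1/m
  The minus sign does not affect the units.

Multiplying the contributions: [m³/(kg·s²)] · [kg] · [kg] · [1/m]
Adding exponents of each base unit: kg: 1, m: 2, s: -2
SI base units of gravitational potential energy: kg·m²/s²

Answer: kg·m²/s²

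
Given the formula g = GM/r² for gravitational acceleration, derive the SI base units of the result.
Units of each symbol in g = GM/r²:
  G (gravitational constant): m³/(kg·s²)
  M (mass): kg
  r (distance): m  → to the power 2 in the denominator, contributes 1/m²

Multiplying the contributions: [m³/(kg·s²)] · [kg] · [1/m²]
Adding exponents of each base unit: m: 1, s: -2
SI base units of gravitational acceleration: m/s²

Answer: m/s²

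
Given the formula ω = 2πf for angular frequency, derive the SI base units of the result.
Units of each symbol in ω = 2πf:
  f (frequency): 1/s
  The factor 2π is dimensionless.

Multiplying the contributions: [1/s]
Adding exponents of each base unit: s: -1
SI base units of angular frequency: 1/s

Answer: 1/s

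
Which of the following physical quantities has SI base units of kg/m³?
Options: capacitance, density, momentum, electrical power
Checking the SI base units of each option:
  capacitance (C = Q/V): s⁴·A²/(kg·m²)  ✗
  density (ρ = m/V): kg/m³  ✓ matches
  momentum (p = mv): kg·m/s  ✗
  electrical power (P = IV): kg·m²/s³  ✗

Only density has units kg/m³.

Answer: density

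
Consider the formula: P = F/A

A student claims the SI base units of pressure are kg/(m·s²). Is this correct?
Units of each symbol in P = F/A:
  F (force): kg·m/s²
  A (area): m²  → in the denominator, contributes 1/m²

Multiplying the contributions: [kg·m/s²] · [1/m²]
Adding exponents of each base unit: kg: 1, m: -1, s: -2
SI base units of pressure: kg/(m·s²)

The claimed units kg/(m·s²) match the derived units, so the claim is correct.

Answer: Yes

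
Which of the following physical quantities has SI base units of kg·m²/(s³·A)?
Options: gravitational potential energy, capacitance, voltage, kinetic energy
Checking the SI base units of each option:
  gravitational potential energy (U = -GMm/r): kg·m²/s²  ✗
  capacitance (C = Q/V): s⁴·A²/(kg·m²)  ✗
  voltage (V = IR): kg·m²/(s³·A)  ✓ matches
  kinetic energy (E = ½mv²): kg·m²/s²  ✗

Only voltage has units kg·m²/(s³·A).

Answer: voltage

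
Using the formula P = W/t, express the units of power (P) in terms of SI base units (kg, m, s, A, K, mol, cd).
Units of each symbol in P = W/t:
  W (work): kg·m²/s²
  t (time): s  → in the denominator, contributes 1/s

Multiplying the contributions: [kg·m²/s²] · [1/s]
Adding exponents of each base unit: kg: 1, m: 2, s: -3
SI base units of power: kg·m²/s³

Answer: kg·m²/s³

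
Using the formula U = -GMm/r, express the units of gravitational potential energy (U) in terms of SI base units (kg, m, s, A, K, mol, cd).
Units of each symbol in U = -GMm/r:
  G (gravitational constant): m³/(kg·s²)
  M (mass): kg
  m (mass): kg
  r (distance): m  → in the denominator, contributes 1/m
  The minus sign does not affect the units.

Multiplying the contributions: [m³/(kg·s²)] · [kg] · [kg] · [1/m]
Adding exponents of each base unit: kg: 1, m: 2, s: -2
SI base units of gravitational potential energy: kg·m²/s²

Answer: kg·m²/s²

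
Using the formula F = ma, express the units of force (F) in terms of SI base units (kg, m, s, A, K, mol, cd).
Units of each symbol in F = ma:
  m (mass): kg
  a (acceleration): m/s²

Multiplying the contributions: [kg] · [m/s²]
Adding exponents of each base unit: kg: 1, m: 1, s: -2
SI base units of force: kg·m/s²

Answer: kg·m/s²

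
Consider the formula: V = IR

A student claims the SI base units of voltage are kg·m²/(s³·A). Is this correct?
Units of each symbol in V = IR:
  I (current): A
  R (resistance, in ohms): kg·m²/(s³·A²)

Multiplying the contributions: [A] · [kg·m²/(s³·A²)]
Adding exponents of each base unit: kg: 1, m: 2, s: -3, A: -1
SI base units of voltage: kg·m²/(s³·A)

The claimed units kg·m²/(s³·A) match the derived units, so the claim is correct.

Answer: Yes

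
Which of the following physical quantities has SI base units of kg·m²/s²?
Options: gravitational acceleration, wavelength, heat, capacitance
Checking the SI base units of each option:
  gravitational acceleration (g = GM/r²): m/s²  ✗
  wavelength (λ = v/f): m  ✗
  heat (Q = mcΔT): kg·m²/s²  ✓ matches
  capacitance (C = Q/V): s⁴·A²/(kg·m²)  ✗

Only heat has units kg·m²/s².

Answer: heat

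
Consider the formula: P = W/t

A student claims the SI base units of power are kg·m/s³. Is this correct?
Units of each symbol in P = W/t:
  W (work): kg·m²/s²
  t (time): s  → in the denominator, contributes 1/s

Multiplying the contributions: [kg·m²/s²] · [1/s]
Adding exponents of each base unit: kg: 1, m: 2, s: -3
SI base units of power: kg·m²/s³

The claimed units kg·m/s³ (exponents kg: 1, m: 1, s: -3) do not match the derived units kg·m²/s³ (exponents kg: 1, m: 2, s: -3), so the claim is incorrect.

Answer: No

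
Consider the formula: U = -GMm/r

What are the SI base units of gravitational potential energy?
Units of each symbol in U = -GMm/r:
  G (gravitational constant): m³/(kg·s²)
  M (mass): kg
  m (mass): kg
  r (distance): m  → in the denominator, contributes 1/m
  The minus sign does not affect the units.

Multiplying the contributions: [m³/(kg·s²)] · [kg] · [kg] · [1/m]
Adding exponents of each base unit: kg: 1, m: 2, s: -2
SI base units of gravitational potential energy: kg·m²/s²

Answer: kg·m²/s²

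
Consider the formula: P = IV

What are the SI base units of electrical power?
Units of each symbol in P = IV:
  I (current): A
  V (voltage, in volts): kg·m²/(s³·A)

Multiplying the contributions: [A] · [kg·m²/(s³·A)]
Adding exponents of each base unit: kg: 1, m: 2, s: -3
SI base units of electrical power: kg·m²/s³

Answer: kg·m²/s³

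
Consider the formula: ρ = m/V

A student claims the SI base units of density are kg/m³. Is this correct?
Units of each symbol in ρ = m/V:
  m (mass): kg
  V (volume): m³  → in the denominator, contributes 1/m³

Multiplying the contributions: [kg] · [1/m³]
Adding exponents of each base unit: kg: 1, m: -3
SI base units of density: kg/m³

The claimed units kg/m³ match the derived units, so the claim is correct.

Answer: Yes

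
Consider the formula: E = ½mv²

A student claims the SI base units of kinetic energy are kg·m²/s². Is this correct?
Units of each symbol in E = ½mv²:
  m (mass): kg
  v (speed): m/s  → to the power 2, contributes m²/s²
  The factor ½ is dimensionless.

Multiplying the contributions: [kg] · [m²/s²]
Adding exponents of each base unit: kg: 1, m: 2, s: -2
SI base units of kinetic energy: kg·m²/s²

The claimed units kg·m²/s² match the derived units, so the claim is correct.

Answer: Yes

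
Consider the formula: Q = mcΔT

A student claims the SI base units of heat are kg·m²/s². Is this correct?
Units of each symbol in Q = mcΔT:
  m (mass): kg
  c (specific heat capacity, in J/(kg·K)): m²/(s²·K)
  ΔT (temperature change): K

Multiplying the contributions: [kg] · [m²/(s²·K)] · [K]
Adding exponents of each base unit: kg: 1, m: 2, s: -2
SI base units of heat: kg·m²/s²

The claimed units kg·m²/s² match the derived units, so the claim is correct.

Answer: Yes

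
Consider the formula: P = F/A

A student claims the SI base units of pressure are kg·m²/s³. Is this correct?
Units of each symbol in P = F/A:
  F (force): kg·m/s²
  A (area): m²  → in the denominator, contributes 1/m²

Multiplying the contributions: [kg·m/s²] · [1/m²]
Adding exponents of each base unit: kg: 1, m: -1, s: -2
SI base units of pressure: kg/(m·s²)

The claimed units kg·m²/s³ (exponents kg: 1, m: 2, s: -3) do not match the derived units kg/(m·s²) (exponents kg: 1, m: -1, s: -2), so the claim is incorrect.

Answer: No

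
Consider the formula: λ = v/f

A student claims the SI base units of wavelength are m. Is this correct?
Units of each symbol in λ = v/f:
  v (wave speed): m/s
  f (frequency): 1/s  → in the denominator, contributes s

Multiplying the contributions: [m/s] · [s]
Adding exponents of each base unit: m: 1
SI base units of wavelength: m

The claimed units m match the derived units, so the claim is correct.

Answer: Yes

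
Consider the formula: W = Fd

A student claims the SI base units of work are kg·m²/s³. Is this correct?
Units of each symbol in W = Fd:
  F (force): kg·m/s²
  d (displacement): m

Multiplying the contributions: [kg·m/s²] · [m]
Adding exponents of each base unit: kg: 1, m: 2, s: -2
SI base units of work: kg·m²/s²

The claimed units kg·m²/s³ (exponents kg: 1, m: 2, s: -3) do not match the derived units kg·m²/s² (exponents kg: 1, m: 2, s: -2), so the claim is incorrect.

Answer: No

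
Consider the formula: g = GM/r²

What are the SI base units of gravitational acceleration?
Units of each symbol in g = GM/r²:
  G (gravitational constant): m³/(kg·s²)
  M (mass): kg
  r (distance): m  → to the power 2 in the denominator, contributes 1/m²

Multiplying the contributions: [m³/(kg·s²)] · [kg] · [1/m²]
Adding exponents of each base unit: m: 1, s: -2
SI base units of gravitational acceleration: m/s²

Answer: m/s²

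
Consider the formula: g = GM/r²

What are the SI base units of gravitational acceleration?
Units of each symbol in g = GM/r²:
  G (gravitational constant): m³/(kg·s²)
  M (mass): kg
  r (distance): m  → to the power 2 in the denominator, contributes 1/m²

Multiplying the contributions: [m³/(kg·s²)] · [kg] · [1/m²]
Adding exponents of each base unit: m: 1, s: -2
SI base units of gravitational acceleration: m/s²

Answer: m/s²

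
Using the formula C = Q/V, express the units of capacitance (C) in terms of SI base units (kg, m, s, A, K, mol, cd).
Units of each symbol in C = Q/V:
  Q (charge, in coulombs): s·A
  V (voltage, in volts): kg·m²/(s³·A)  → in the denominator, contributes s³·A/(kg·m²)

Multiplying the contributions: [s·A] · [s³·A/(kg·m²)]
Adding exponents of each base unit: kg: -1, m: -2, s: 4, A: 2
SI base units of capacitance: s⁴·A²/(kg·m²)

Answer: s⁴·A²/(kg·m²)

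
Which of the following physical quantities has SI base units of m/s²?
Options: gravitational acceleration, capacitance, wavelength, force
Checking the SI base units of each option:
  gravitational acceleration (g = GM/r²): m/s²  ✓ matches
  capacitance (C = Q/V): s⁴·A²/(kg·m²)  ✗
  wavelength (λ = v/f): m  ✗
  force (F = ma): kg·m/s²  ✗

Only gravitational acceleration has units m/s².

Answer: gravitational acceleration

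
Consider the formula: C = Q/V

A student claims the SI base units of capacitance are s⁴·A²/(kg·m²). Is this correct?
Units of each symbol in C = Q/V:
  Q (charge, in coulombs): s·A
  V (voltage, in volts): kg·m²/(s³·A)  → in the denominator, contributes s³·A/(kg·m²)

Multiplying the contributions: [s·A] · [s³·A/(kg·m²)]
Adding exponents of each base unit: kg: -1, m: -2, s: 4, A: 2
SI base units of capacitance: s⁴·A²/(kg·m²)

The claimed units s⁴·A²/(kg·m²) match the derived units, so the claim is correct.

Answer: Yes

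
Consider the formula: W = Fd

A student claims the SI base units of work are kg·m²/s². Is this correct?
Units of each symbol in W = Fd:
  F (force): kg·m/s²
  d (displacement): m

Multiplying the contributions: [kg·m/s²] · [m]
Adding exponents of each base unit: kg: 1, m: 2, s: -2
SI base units of work: kg·m²/s²

The claimed units kg·m²/s² match the derived units, so the claim is correct.

Answer: Yes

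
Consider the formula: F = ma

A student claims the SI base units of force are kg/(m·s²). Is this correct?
Units of each symbol in F = ma:
  m (mass): kg
  a (acceleration): m/s²

Multiplying the contributions: [kg] · [m/s²]
Adding exponents of each base unit: kg: 1, m: 1, s: -2
SI base units of force: kg·m/s²

The claimed units kg/(m·s²) (exponents kg: 1, m: -1, s: -2) do not match the derived units kg·m/s² (exponents kg: 1, m: 1, s: -2), so the claim is incorrect.

Answer: No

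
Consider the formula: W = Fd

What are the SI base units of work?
Units of each symbol in W = Fd:
  F (force): kg·m/s²
  d (displacement): m

Multiplying the contributions: [kg·m/s²] · [m]
Adding exponents of each base unit: kg: 1, m: 2, s: -2
SI base units of work: kg·m²/s²

Answer: kg·m²/s²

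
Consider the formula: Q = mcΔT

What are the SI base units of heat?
Units of each symbol in Q = mcΔT:
  m (mass): kg
  c (specific heat capacity, in J/(kg·K)): m²/(s²·K)
  ΔT (temperature change): K

Multiplying the contributions: [kg] · [m²/(s²·K)] · [K]
Adding exponents of each base unit: kg: 1, m: 2, s: -2
SI base units of heat: kg·m²/s²

Answer: kg·m²/s²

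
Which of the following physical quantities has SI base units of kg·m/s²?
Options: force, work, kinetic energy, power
Checking the SI base units of each option:
  force (F = ma): kg·m/s²  ✓ matches
  work (W = Fd): kg·m²/s²  ✗
  kinetic energy (E = ½mv²): kg·m²/s²  ✗
  power (P = W/t): kg·m²/s³  ✗

Only force has units kg·m/s².

Answer: force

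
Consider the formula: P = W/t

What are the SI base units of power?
Units of each symbol in P = W/t:
  W (work): kg·m²/s²
  t (time): s  → in the denominator, contributes 1/s

Multiplying the contributions: [kg·m²/s²] · [1/s]
Adding exponents of each base unit: kg: 1, m: 2, s: -3
SI base units of power: kg·m²/s³

Answer: kg·m²/s³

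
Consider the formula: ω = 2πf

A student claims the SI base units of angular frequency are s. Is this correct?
Units of each symbol in ω = 2πf:
  f (frequency): 1/s
  The factor 2π is dimensionless.

Multiplying the contributions: [1/s]
Adding exponents of each base unit: s: -1
SI base units of angular frequency: 1/s

The claimed units s (exponents s: 1) do not match the derived units 1/s (exponents s: -1), so the claim is incorrect.

Answer: No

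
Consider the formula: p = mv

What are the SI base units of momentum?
Units of each symbol in p = mv:
  m (mass): kg
  v (velocity): m/s

Multiplying the contributions: [kg] · [m/s]
Adding exponents of each base unit: kg: 1, m: 1, s: -1
SI base units of momentum: kg·m/s

Answer: kg·m/s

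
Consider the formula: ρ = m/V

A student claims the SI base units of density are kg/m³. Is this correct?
Units of each symbol in ρ = m/V:
  m (mass): kg
  V (volume): m³  → in the denominator, contributes 1/m³

Multiplying the contributions: [kg] · [1/m³]
Adding exponents of each base unit: kg: 1, m: -3
SI base units of density: kg/m³

The claimed units kg/m³ match the derived units, so the claim is correct.

Answer: Yes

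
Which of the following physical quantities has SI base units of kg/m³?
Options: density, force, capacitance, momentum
Checking the SI base units of each option:
  density (ρ = m/V): kg/m³  ✓ matches
  force (F = ma): kg·m/s²  ✗
  capacitance (C = Q/V): s⁴·A²/(kg·m²)  ✗
  momentum (p = mv): kg·m/s  ✗

Only density has units kg/m³.

Answer: density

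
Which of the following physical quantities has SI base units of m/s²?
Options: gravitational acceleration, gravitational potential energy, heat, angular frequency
Checking the SI base units of each option:
  gravitational acceleration (g = GM/r²): m/s²  ✓ matches
  gravitational potential energy (U = -GMm/r): kg·m²/s²  ✗
  heat (Q = mcΔT): kg·m²/s²  ✗
  angular frequency (ω = 2πf): 1/s  ✗

Only gravitational acceleration has units m/s².

Answer: gravitational acceleration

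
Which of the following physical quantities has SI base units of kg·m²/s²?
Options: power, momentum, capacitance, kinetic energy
Checking the SI base units of each option:
  power (P = W/t): kg·m²/s³  ✗
  momentum (p = mv): kg·m/s  ✗
  capacitance (C = Q/V): s⁴·A²/(kg·m²)  ✗
  kinetic energy (E = ½mv²): kg·m²/s²  ✓ matches

Only kinetic energy has units kg·m²/s².

Answer: kinetic energy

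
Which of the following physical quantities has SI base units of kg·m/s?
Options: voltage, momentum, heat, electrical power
Checking the SI base units of each option:
  voltage (V = IR): kg·m²/(s³·A)  ✗
  momentum (p = mv): kg·m/s  ✓ matches
  heat (Q = mcΔT): kg·m²/s²  ✗
  electrical power (P = IV): kg·m²/s³  ✗

Only momentum has units kg·m/s.

Answer: momentum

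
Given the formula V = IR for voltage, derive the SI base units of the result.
Units of each symbol in V = IR:
  I (current): A
  R (resistance, in ohms): kg·m²/(s³·A²)

Multiplying the contributions: [A] · [kg·m²/(s³·A²)]
Adding exponents of each base unit: kg: 1, m: 2, s: -3, A: -1
SI base units of voltage: kg·m²/(s³·A)

Answer: kg·m²/(s³·A)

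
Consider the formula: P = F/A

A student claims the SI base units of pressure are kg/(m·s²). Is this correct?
Units of each symbol in P = F/A:
  F (force): kg·m/s²
  A (area): m²  → in the denominator, contributes 1/m²

Multiplying the contributions: [kg·m/s²] · [1/m²]
Adding exponents of each base unit: kg: 1, m: -1, s: -2
SI base units of pressure: kg/(m·s²)

The claimed units kg/(m·s²) match the derived units, so the claim is correct.

Answer: Yes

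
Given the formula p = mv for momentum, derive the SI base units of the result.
Units of each symbol in p = mv:
  m (mass): kg
  v (velocity): m/s

Multiplying the contributions: [kg] · [m/s]
Adding exponents of each base unit: kg: 1, m: 1, s: -1
SI base units of momentum: kg·m/s

Answer: kg·m/s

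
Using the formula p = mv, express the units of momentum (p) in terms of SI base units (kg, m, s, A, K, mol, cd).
Units of each symbol in p = mv:
  m (mass): kg
  v (velocity): m/s

Multiplying the contributions: [kg] · [m/s]
Adding exponents of each base unit: kg: 1, m: 1, s: -1
SI base units of momentum: kg·m/s

Answer: kg·m/s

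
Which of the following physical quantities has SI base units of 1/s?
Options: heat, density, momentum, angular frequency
Checking the SI base units of each option:
  heat (Q = mcΔT): kg·m²/s²  ✗
  density (ρ = m/V): kg/m³  ✗
  momentum (p = mv): kg·m/s  ✗
  angular frequency (ω = 2πf): 1/s  ✓ matches

Only angular frequency has units 1/s.

Answer: angular frequency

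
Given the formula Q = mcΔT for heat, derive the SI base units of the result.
Units of each symbol in Q = mcΔT:
  m (mass): kg
  c (specific heat capacity, in J/(kg·K)): m²/(s²·K)
  ΔT (temperature change): K

Multiplying the contributions: [kg] · [m²/(s²·K)] · [K]
Adding exponents of each base unit: kg: 1, m: 2, s: -2
SI base units of heat: kg·m²/s²

Answer: kg·m²/s²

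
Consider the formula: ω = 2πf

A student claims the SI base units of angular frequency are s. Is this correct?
Units of each symbol in ω = 2πf:
  f (frequency): 1/s
  The factor 2π is dimensionless.

Multiplying the contributions: [1/s]
Adding exponents of each base unit: s: -1
SI base units of angular frequency: 1/s

The claimed units s (exponents s: 1) do not match the derived units 1/s (exponents s: -1), so the claim is incorrect.

Answer: No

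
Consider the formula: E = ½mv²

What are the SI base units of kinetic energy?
Units of each symbol in E = ½mv²:
  m (mass): kg
  v (speed): m/s  → to the power 2, contributes m²/s²
  The factor ½ is dimensionless.

Multiplying the contributions: [kg] · [m²/s²]
Adding exponents of each base unit: kg: 1, m: 2, s: -2
SI base units of kinetic energy: kg·m²/s²

Answer: kg·m²/s²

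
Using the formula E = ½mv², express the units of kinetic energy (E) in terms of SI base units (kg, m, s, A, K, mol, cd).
Units of each symbol in E = ½mv²:
  m (mass): kg
  v (speed): m/s  → to the power 2, contributes m²/s²
  The factor ½ is dimensionless.

Multiplying the contributions: [kg] · [m²/s²]
Adding exponents of each base unit: kg: 1, m: 2, s: -2
SI base units of kinetic energy: kg·m²/s²

Answer: kg·m²/s²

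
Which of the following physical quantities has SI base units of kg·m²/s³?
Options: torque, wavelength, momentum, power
Checking the SI base units of each option:
  torque (τ = Fr): kg·m²/s²  ✗
  wavelength (λ = v/f): m  ✗
  momentum (p = mv): kg·m/s  ✗
  power (P = W/t): kg·m²/s³  ✓ matches

Only power has units kg·m²/s³.

Answer: power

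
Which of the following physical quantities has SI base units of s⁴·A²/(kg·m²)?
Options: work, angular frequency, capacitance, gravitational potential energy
Checking the SI base units of each option:
  work (W = Fd): kg·m²/s²  ✗
  angular frequency (ω = 2πf): 1/s  ✗
  capacitance (C = Q/V): s⁴·A²/(kg·m²)  ✓ matches
  gravitational potential energy (U = -GMm/r): kg·m²/s²  ✗

Only capacitance has units s⁴·A²/(kg·m²).

Answer: capacitance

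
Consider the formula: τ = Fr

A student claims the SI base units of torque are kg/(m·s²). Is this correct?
Units of each symbol in τ = Fr:
  F (force): kg·m/s²
  r (lever arm): m

Multiplying the contributions: [kg·m/s²] · [m]
Adding exponents of each base unit: kg: 1, m: 2, s: -2
SI base units of torque: kg·m²/s²

The claimed units kg/(m·s²) (exponents kg: 1, m: -1, s: -2) do not match the derived units kg·m²/s² (exponents kg: 1, m: 2, s: -2), so the claim is incorrect.

Answer: No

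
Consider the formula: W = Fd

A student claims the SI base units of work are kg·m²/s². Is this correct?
Units of each symbol in W = Fd:
  F (force): kg·m/s²
  d (displacement): m

Multiplying the contributions: [kg·m/s²] · [m]
Adding exponents of each base unit: kg: 1, m: 2, s: -2
SI base units of work: kg·m²/s²

The claimed units kg·m²/s² match the derived units, so the claim is correct.

Answer: Yes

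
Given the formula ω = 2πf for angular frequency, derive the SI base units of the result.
Units of each symbol in ω = 2πf:
  f (frequency): 1/s
  The factor 2π is dimensionless.

Multiplying the contributions: [1/s]
Adding exponents of each base unit: s: -1
SI base units of angular frequency: 1/s

Answer: 1/s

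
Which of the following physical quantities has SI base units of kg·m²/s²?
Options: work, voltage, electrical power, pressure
Checking the SI base units of each option:
  work (W = Fd): kg·m²/s²  ✓ matches
  voltage (V = IR): kg·m²/(s³·A)  ✗
  electrical power (P = IV): kg·m²/s³  ✗
  pressure (P = F/A): kg/(m·s²)  ✗

Only work has units kg·m²/s².

Answer: work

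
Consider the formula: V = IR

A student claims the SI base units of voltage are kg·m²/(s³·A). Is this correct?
Units of each symbol in V = IR:
  I (current): A
  R (resistance, in ohms): kg·m²/(s³·A²)

Multiplying the contributions: [A] · [kg·m²/(s³·A²)]
Adding exponents of each base unit: kg: 1, m: 2, s: -3, A: -1
SI base units of voltage: kg·m²/(s³·A)

The claimed units kg·m²/(s³·A) match the derived units, so the claim is correct.

Answer: Yes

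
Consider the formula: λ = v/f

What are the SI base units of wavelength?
Units of each symbol in λ = v/f:
  v (wave speed): m/s
  f (frequency): 1/s  → in the denominator, contributes s

Multiplying the contributions: [m/s] · [s]
Adding exponents of each base unit: m: 1
SI base units of wavelength: m

Answer: m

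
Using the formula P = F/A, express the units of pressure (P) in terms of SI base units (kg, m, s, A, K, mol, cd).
Units of each symbol in P = F/A:
  F (force): kg·m/s²
  A (area): m²  → in the denominator, contributes 1/m²

Multiplying the contributions: [kg·m/s²] · [1/m²]
Adding exponents of each base unit: kg: 1, m: -1, s: -2
SI base units of pressure: kg/(m·s²)

Answer: kg/(m·s²)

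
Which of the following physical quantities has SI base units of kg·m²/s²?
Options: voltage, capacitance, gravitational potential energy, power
Checking the SI base units of each option:
  voltage (V = IR): kg·m²/(s³·A)  ✗
  capacitance (C = Q/V): s⁴·A²/(kg·m²)  ✗
  gravitational potential energy (U = -GMm/r): kg·m²/s²  ✓ matches
  power (P = W/t): kg·m²/s³  ✗

Only gravitational potential energy has units kg·m²/s².

Answer: gravitational potential energy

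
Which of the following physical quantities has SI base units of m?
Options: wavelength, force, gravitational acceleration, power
Checking the SI base units of each option:
  wavelength (λ = v/f): m  ✓ matches
  force (F = ma): kg·m/s²  ✗
  gravitational acceleration (g = GM/r²): m/s²  ✗
  power (P = W/t): kg·m²/s³  ✗

Only wavelength has units m.

Answer: wavelength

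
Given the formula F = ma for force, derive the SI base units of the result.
Units of each symbol in F = ma:
  m (mass): kg
  a (acceleration): m/s²

Multiplying the contributions: [kg] · [m/s²]
Adding exponents of each base unit: kg: 1, m: 1, s: -2
SI base units of force: kg·m/s²

Answer: kg·m/s²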